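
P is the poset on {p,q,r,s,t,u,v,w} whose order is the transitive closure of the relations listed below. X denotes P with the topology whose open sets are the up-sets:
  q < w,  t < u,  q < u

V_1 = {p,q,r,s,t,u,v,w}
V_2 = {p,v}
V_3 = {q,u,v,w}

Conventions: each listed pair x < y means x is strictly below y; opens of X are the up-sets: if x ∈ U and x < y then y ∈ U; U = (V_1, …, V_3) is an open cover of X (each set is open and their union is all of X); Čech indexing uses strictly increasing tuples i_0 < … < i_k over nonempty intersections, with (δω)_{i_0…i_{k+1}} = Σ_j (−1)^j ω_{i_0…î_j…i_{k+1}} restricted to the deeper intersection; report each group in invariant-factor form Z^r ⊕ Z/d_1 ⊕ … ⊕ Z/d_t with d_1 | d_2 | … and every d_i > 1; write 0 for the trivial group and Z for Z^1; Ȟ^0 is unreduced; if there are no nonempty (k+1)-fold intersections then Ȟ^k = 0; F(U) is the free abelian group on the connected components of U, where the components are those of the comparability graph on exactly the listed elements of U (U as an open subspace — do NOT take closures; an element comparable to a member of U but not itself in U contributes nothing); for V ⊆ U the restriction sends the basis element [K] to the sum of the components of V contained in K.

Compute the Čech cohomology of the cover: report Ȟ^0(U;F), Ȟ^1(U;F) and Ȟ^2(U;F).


Ȟ^0 = Z^5, Ȟ^1 = 0, Ȟ^2 = 0

nerve of the cover:
  V12={p,v} V13={q,u,v,w} V23={v}
  V123={v}
components per intersection:
  V1: {p} {q,t,u,w} {r} {s} {v}
  V2: {p} {v}
  V3: {q,u,w} {v}
  V12: {p} {v}
  V13: {q,u,w} {v}
  V23: {v}
  V123: {v}
C dims 9,5,1; δ0: rk 4, SNF 1^4; δ1: rk 1, SNF 1^1
Ȟ^0 = (9 − 4) − 0 = 5, so Ȟ^0 ≅ Z^5
Ȟ^1 = (5 − 1) − 4 = 0, so Ȟ^1 ≅ 0
Ȟ^2 = (1 − 0) − 1 = 0, so Ȟ^2 ≅ 0


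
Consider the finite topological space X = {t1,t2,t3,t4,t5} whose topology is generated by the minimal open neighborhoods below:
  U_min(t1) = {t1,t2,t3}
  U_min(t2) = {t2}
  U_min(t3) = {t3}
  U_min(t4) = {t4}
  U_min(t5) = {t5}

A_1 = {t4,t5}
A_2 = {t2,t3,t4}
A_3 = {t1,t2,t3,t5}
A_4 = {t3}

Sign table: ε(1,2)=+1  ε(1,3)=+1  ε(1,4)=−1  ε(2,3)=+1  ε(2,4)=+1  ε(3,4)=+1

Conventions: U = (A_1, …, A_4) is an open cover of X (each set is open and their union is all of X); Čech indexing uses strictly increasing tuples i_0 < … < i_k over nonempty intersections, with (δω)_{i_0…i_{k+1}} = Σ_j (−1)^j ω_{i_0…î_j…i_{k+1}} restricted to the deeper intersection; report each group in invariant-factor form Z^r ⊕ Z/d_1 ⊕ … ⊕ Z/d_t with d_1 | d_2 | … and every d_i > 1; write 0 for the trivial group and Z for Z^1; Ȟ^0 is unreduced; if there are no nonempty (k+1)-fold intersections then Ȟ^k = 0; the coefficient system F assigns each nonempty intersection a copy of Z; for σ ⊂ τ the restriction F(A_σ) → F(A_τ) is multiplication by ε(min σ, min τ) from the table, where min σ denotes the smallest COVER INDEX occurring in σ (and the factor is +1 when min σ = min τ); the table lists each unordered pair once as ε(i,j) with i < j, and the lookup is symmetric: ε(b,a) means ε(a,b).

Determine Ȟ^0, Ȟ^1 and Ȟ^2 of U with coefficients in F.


Ȟ^0 ≅ Z, Ȟ^1 ≅ Z, Ȟ^2 ≅ 0

nerve of the cover:
  A12={t4} A13={t5} A23={t2,t3} A24={t3} A34={t3}
  A234={t3}
C dims 4,5,1; δ0: rk 3, SNF 1^3; δ1: rk 1, SNF 1^1
Ȟ^0 = (4 − 3) − 0 = 1, so Ȟ^0 ≅ Z
Ȟ^1 = (5 − 1) − 3 = 1, so Ȟ^1 ≅ Z
Ȟ^2 = (1 − 0) − 1 = 0, so Ȟ^2 ≅ 0


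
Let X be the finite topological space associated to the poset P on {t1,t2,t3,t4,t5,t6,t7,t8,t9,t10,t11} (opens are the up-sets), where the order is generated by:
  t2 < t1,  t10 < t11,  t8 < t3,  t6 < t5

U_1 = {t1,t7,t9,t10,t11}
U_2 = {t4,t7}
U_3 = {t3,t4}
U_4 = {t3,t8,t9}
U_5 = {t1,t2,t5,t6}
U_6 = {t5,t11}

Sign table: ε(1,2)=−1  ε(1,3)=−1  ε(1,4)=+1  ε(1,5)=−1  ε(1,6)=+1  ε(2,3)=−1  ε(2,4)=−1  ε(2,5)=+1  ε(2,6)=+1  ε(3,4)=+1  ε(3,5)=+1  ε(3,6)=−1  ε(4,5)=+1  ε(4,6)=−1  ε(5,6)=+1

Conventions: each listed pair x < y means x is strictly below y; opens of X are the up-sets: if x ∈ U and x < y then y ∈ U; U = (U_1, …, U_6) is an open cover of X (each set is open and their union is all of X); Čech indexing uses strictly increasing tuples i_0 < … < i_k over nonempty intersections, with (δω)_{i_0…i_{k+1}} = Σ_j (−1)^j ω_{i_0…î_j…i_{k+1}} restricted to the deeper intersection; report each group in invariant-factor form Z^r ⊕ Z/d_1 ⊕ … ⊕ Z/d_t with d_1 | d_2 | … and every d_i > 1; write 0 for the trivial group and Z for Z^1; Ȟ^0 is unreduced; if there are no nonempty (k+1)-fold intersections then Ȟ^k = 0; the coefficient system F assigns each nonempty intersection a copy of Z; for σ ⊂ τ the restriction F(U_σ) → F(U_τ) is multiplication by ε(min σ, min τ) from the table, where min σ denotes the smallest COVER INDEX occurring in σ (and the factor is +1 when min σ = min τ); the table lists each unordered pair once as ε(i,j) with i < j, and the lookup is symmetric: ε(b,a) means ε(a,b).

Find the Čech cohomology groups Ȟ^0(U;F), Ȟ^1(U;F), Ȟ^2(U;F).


cover nerve:
  U12={t7} U14={t9} U15={t1} U16={t11} U23={t4} U34={t3} U56={t5}
C dims 6,7; δ0: rk 6, SNF 1^5·2
Ȟ^0: (6−6)−0=0 ⇒ 0
Ȟ^1: (7−0)−6=1 plus torsion [2] ⇒ Z ⊕ Z/2
Ȟ^2: (0−0)−0=0 ⇒ 0

Ȟ^0 ≅ 0,  Ȟ^1 ≅ Z ⊕ Z/2,  Ȟ^2 ≅ 0


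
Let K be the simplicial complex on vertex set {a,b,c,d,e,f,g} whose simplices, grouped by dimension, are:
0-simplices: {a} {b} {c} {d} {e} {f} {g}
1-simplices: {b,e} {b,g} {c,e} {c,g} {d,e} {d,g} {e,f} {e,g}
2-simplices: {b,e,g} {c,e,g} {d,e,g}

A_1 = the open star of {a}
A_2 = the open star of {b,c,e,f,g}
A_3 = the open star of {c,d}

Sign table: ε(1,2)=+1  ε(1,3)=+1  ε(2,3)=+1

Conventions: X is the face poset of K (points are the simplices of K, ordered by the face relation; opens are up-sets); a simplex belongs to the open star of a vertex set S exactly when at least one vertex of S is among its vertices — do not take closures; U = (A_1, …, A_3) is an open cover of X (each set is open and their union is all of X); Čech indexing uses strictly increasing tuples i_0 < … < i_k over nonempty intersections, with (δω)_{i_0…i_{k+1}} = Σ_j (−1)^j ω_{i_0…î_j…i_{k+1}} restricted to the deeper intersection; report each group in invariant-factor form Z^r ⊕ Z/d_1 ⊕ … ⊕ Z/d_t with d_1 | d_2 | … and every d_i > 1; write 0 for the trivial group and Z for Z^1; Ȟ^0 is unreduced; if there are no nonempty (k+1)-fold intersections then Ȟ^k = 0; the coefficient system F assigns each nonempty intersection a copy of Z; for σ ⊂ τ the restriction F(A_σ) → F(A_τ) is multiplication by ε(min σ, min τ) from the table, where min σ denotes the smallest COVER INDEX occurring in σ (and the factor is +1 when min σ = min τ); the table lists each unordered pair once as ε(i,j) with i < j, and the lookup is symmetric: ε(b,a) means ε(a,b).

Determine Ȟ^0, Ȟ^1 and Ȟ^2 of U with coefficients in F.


cover nerve:
  A1={{a}} A2={{b},{c},{e},{f},{g},{b,e},{b,g},{c,e},{c,g},{d,e},{d,g},{e,f},{e,g},{b,e,g},{c,e,g},{d,e,g}} A3={{c},{d},{c,e},{c,g},{d,e},{d,g},{c,e,g},{d,e,g}}
  A23={{c},{c,e},{c,g},{d,e},{d,g},{c,e,g},{d,e,g}}
C dims 3,1; δ0: rk 1, SNF 1^1
Ȟ^0: (3−1)−0=2 ⇒ Z^2
Ȟ^1: (1−0)−1=0 ⇒ 0
Ȟ^2: (0−0)−0=0 ⇒ 0

Ȟ^0 ≅ Z^2, Ȟ^1 ≅ 0, Ȟ^2 ≅ 0


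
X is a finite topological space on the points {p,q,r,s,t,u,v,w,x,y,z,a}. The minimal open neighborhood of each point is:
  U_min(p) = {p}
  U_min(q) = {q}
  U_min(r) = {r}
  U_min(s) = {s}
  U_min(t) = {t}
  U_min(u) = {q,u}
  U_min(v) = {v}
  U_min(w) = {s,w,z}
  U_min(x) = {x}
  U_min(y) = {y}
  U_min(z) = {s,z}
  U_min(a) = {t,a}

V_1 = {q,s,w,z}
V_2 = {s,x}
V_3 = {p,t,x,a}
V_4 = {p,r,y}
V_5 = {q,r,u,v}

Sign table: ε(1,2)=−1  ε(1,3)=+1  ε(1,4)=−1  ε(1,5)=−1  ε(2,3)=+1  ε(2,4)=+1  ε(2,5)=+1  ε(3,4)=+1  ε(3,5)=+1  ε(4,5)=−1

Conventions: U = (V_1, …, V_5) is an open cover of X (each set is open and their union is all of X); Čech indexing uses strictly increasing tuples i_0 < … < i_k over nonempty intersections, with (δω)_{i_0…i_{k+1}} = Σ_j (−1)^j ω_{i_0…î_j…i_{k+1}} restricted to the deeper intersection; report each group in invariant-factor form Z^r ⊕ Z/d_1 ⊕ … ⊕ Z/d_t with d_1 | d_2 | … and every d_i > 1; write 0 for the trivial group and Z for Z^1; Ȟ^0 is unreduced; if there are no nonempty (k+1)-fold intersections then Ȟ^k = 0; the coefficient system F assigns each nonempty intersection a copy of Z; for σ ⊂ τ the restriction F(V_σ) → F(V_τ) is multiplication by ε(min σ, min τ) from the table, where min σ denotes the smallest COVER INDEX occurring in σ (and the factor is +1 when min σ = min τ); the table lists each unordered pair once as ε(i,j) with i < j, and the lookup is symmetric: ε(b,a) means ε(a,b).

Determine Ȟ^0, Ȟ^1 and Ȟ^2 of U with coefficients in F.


nerve of the cover:
  V12={s} V15={q} V23={x} V34={p} V45={r}
C dims 5,5; δ0: rk 5, SNF 1^4·2
Ȟ^0 = (5 − 5) − 0 = 0, so Ȟ^0 ≅ 0
Ȟ^1 = (5 − 0) − 5 = 0 plus torsion [2], so Ȟ^1 ≅ Z/2
Ȟ^2 = (0 − 0) − 0 = 0, so Ȟ^2 ≅ 0

Ȟ^0(U;F) ≅ 0,  Ȟ^1(U;F) ≅ Z/2,  Ȟ^2(U;F) ≅ 0


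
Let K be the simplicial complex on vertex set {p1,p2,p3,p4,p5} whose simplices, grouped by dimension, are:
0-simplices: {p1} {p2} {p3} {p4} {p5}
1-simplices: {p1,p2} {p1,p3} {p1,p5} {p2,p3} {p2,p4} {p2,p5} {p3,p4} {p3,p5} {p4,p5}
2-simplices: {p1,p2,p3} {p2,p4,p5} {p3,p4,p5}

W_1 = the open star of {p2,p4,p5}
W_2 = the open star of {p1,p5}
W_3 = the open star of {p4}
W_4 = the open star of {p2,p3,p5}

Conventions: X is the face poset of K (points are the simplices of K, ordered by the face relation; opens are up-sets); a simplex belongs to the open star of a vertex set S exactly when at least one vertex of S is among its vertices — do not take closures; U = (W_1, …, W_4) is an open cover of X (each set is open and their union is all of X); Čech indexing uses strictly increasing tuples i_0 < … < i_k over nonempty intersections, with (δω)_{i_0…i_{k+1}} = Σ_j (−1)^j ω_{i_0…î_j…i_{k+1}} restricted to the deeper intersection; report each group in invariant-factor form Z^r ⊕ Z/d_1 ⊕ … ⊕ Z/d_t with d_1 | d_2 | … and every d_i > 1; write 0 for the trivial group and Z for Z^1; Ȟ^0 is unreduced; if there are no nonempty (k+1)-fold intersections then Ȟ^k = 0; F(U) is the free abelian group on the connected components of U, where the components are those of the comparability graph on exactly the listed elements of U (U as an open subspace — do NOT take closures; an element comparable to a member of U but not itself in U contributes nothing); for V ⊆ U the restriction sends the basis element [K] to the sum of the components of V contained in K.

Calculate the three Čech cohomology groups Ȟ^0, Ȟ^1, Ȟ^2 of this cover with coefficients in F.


Ȟ^0(U;F) ≅ Z,  Ȟ^1(U;F) ≅ Z,  Ȟ^2(U;F) ≅ 0

nonempty overlaps:
  W1={{p2},{p4},{p5},{p1,p2},{p1,p5},{p2,p3},{p2,p4},{p2,p5},{p3,p4},{p3,p5},{p4,p5},{p1,p2,p3},{p2,p4,p5},{p3,p4,p5}} W2={{p1},{p5},{p1,p2},{p1,p3},{p1,p5},{p2,p5},{p3,p5},{p4,p5},{p1,p2,p3},{p2,p4,p5},{p3,p4,p5}} W3={{p4},{p2,p4},{p3,p4},{p4,p5},{p2,p4,p5},{p3,p4,p5}} W4={{p2},{p3},{p5},{p1,p2},{p1,p3},{p1,p5},{p2,p3},{p2,p4},{p2,p5},{p3,p4},{p3,p5},{p4,p5},{p1,p2,p3},{p2,p4,p5},{p3,p4,p5}}
  W12={{p5},{p1,p2},{p1,p5},{p2,p5},{p3,p5},{p4,p5},{p1,p2,p3},{p2,p4,p5},{p3,p4,p5}} W13={{p4},{p2,p4},{p3,p4},{p4,p5},{p2,p4,p5},{p3,p4,p5}} W14={{p2},{p5},{p1,p2},{p1,p5},{p2,p3},{p2,p4},{p2,p5},{p3,p4},{p3,p5},{p4,p5},{p1,p2,p3},{p2,p4,p5},{p3,p4,p5}} W23={{p4,p5},{p2,p4,p5},{p3,p4,p5}} W24={{p5},{p1,p2},{p1,p3},{p1,p5},{p2,p5},{p3,p5},{p4,p5},{p1,p2,p3},{p2,p4,p5},{p3,p4,p5}} W34={{p2,p4},{p3,p4},{p4,p5},{p2,p4,p5},{p3,p4,p5}}
  W123={{p4,p5},{p2,p4,p5},{p3,p4,p5}} W124={{p5},{p1,p2},{p1,p5},{p2,p5},{p3,p5},{p4,p5},{p1,p2,p3},{p2,p4,p5},{p3,p4,p5}} W134={{p2,p4},{p3,p4},{p4,p5},{p2,p4,p5},{p3,p4,p5}} W234={{p4,p5},{p2,p4,p5},{p3,p4,p5}}
  W1234={{p4,p5},{p2,p4,p5},{p3,p4,p5}}
components per intersection:
  W1: {{p2},{p4},{p5},{p1,p2},{p1,p5},{p2,p3},{p2,p4},{p2,p5},{p3,p4},{p3,p5},{p4,p5},{p1,p2,p3},{p2,p4,p5},{p3,p4,p5}}
  W2: {{p1},{p5},{p1,p2},{p1,p3},{p1,p5},{p2,p5},{p3,p5},{p4,p5},{p1,p2,p3},{p2,p4,p5},{p3,p4,p5}}
  W3: {{p4},{p2,p4},{p3,p4},{p4,p5},{p2,p4,p5},{p3,p4,p5}}
  W4: {{p2},{p3},{p5},{p1,p2},{p1,p3},{p1,p5},{p2,p3},{p2,p4},{p2,p5},{p3,p4},{p3,p5},{p4,p5},{p1,p2,p3},{p2,p4,p5},{p3,p4,p5}}
  W12: {{p5},{p1,p5},{p2,p5},{p3,p5},{p4,p5},{p2,p4,p5},{p3,p4,p5}} {{p1,p2},{p1,p2,p3}}
  W13: {{p4},{p2,p4},{p3,p4},{p4,p5},{p2,p4,p5},{p3,p4,p5}}
  W14: {{p2},{p5},{p1,p2},{p1,p5},{p2,p3},{p2,p4},{p2,p5},{p3,p4},{p3,p5},{p4,p5},{p1,p2,p3},{p2,p4,p5},{p3,p4,p5}}
  W23: {{p4,p5},{p2,p4,p5},{p3,p4,p5}}
  W24: {{p5},{p1,p5},{p2,p5},{p3,p5},{p4,p5},{p2,p4,p5},{p3,p4,p5}} {{p1,p2},{p1,p3},{p1,p2,p3}}
  W34: {{p2,p4},{p3,p4},{p4,p5},{p2,p4,p5},{p3,p4,p5}}
  W123: {{p4,p5},{p2,p4,p5},{p3,p4,p5}}
  W124: {{p5},{p1,p5},{p2,p5},{p3,p5},{p4,p5},{p2,p4,p5},{p3,p4,p5}} {{p1,p2},{p1,p2,p3}}
  W134: {{p2,p4},{p3,p4},{p4,p5},{p2,p4,p5},{p3,p4,p5}}
  W234: {{p4,p5},{p2,p4,p5},{p3,p4,p5}}
  W1234: {{p4,p5},{p2,p4,p5},{p3,p4,p5}}
C dims 4,8,5,1; δ0: rk 3, SNF 1^3; δ1: rk 4, SNF 1^4; δ2: rk 1, SNF 1^1
degree 0: 4−3−0 = 1 → Ȟ^0 ≅ Z
degree 1: 8−4−3 = 1 → Ȟ^1 ≅ Z
degree 2: 5−1−4 = 0 → Ȟ^2 ≅ 0


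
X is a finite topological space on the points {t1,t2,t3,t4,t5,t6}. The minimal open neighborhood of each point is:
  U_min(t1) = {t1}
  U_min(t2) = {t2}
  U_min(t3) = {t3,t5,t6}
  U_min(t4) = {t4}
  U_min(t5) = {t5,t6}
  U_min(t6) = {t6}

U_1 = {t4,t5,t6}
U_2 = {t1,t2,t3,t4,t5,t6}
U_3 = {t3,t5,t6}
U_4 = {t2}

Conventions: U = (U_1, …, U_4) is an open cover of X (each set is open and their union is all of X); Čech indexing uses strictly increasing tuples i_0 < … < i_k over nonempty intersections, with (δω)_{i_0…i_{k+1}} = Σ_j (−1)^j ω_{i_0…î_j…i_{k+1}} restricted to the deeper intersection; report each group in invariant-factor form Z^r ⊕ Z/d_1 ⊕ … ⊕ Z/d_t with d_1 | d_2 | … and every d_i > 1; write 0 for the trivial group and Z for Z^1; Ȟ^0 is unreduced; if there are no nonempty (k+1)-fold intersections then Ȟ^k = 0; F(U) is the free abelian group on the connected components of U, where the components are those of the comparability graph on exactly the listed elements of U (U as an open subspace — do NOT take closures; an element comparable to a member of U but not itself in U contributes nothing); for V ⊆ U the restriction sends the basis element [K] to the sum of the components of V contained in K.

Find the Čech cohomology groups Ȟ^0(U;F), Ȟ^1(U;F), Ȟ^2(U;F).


nonempty intersections:
  U12={t4,t5,t6} U13={t5,t6} U23={t3,t5,t6} U24={t2}
  U123={t5,t6}
components per intersection:
  U1: {t4} {t5,t6}
  U2: {t1} {t2} {t3,t5,t6} {t4}
  U3: {t3,t5,t6}
  U4: {t2}
  U12: {t4} {t5,t6}
  U13: {t5,t6}
  U23: {t3,t5,t6}
  U24: {t2}
  U123: {t5,t6}
C dims 8,5,1; δ0: rk 4, SNF 1^4; δ1: rk 1, SNF 1^1
Ȟ^0: (8−4)−0=4 ⇒ Z^4
Ȟ^1: (5−1)−4=0 ⇒ 0
Ȟ^2: (1−0)−1=0 ⇒ 0

Ȟ^0 = Z^4, Ȟ^1 = 0, Ȟ^2 = 0


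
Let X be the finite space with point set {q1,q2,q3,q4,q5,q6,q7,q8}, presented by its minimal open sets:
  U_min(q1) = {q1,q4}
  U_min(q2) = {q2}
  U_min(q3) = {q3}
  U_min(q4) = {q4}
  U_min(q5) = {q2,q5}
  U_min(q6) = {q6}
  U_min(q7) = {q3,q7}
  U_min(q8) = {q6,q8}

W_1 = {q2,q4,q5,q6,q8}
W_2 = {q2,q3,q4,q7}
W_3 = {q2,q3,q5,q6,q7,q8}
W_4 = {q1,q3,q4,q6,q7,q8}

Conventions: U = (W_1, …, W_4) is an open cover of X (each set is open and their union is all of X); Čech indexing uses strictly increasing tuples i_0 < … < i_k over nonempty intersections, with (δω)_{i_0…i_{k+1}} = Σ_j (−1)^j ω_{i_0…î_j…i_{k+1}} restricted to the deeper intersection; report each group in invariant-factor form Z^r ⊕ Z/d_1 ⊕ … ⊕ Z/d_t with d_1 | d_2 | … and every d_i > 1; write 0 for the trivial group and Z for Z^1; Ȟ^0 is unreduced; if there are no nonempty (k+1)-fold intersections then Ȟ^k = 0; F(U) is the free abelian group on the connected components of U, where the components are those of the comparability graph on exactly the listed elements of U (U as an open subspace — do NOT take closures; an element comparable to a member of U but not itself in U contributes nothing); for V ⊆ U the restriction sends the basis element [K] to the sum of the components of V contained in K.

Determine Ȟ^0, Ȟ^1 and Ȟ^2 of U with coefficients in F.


Ȟ^0(U;F) ≅ Z^4, Ȟ^1(U;F) ≅ 0, Ȟ^2(U;F) ≅ 0

nerve of the cover:
  W12={q2,q4} W13={q2,q5,q6,q8} W14={q4,q6,q8} W23={q2,q3,q7} W24={q3,q4,q7} W34={q3,q6,q7,q8}
  W123={q2} W124={q4} W134={q6,q8} W234={q3,q7}
components per intersection:
  W1: {q2,q5} {q4} {q6,q8}
  W2: {q2} {q3,q7} {q4}
  W3: {q2,q5} {q3,q7} {q6,q8}
  W4: {q1,q4} {q3,q7} {q6,q8}
  W12: {q2} {q4}
  W13: {q2,q5} {q6,q8}
  W14: {q4} {q6,q8}
  W23: {q2} {q3,q7}
  W24: {q3,q7} {q4}
  W34: {q3,q7} {q6,q8}
  W123: {q2}
  W124: {q4}
  W134: {q6,q8}
  W234: {q3,q7}
C dims 12,12,4; δ0: rk 8, SNF 1^8; δ1: rk 4, SNF 1^4
Ȟ^0 = (12 − 8) − 0 = 4, so Ȟ^0 ≅ Z^4
Ȟ^1 = (12 − 4) − 8 = 0, so Ȟ^1 ≅ 0
Ȟ^2 = (4 − 0) − 4 = 0, so Ȟ^2 ≅ 0


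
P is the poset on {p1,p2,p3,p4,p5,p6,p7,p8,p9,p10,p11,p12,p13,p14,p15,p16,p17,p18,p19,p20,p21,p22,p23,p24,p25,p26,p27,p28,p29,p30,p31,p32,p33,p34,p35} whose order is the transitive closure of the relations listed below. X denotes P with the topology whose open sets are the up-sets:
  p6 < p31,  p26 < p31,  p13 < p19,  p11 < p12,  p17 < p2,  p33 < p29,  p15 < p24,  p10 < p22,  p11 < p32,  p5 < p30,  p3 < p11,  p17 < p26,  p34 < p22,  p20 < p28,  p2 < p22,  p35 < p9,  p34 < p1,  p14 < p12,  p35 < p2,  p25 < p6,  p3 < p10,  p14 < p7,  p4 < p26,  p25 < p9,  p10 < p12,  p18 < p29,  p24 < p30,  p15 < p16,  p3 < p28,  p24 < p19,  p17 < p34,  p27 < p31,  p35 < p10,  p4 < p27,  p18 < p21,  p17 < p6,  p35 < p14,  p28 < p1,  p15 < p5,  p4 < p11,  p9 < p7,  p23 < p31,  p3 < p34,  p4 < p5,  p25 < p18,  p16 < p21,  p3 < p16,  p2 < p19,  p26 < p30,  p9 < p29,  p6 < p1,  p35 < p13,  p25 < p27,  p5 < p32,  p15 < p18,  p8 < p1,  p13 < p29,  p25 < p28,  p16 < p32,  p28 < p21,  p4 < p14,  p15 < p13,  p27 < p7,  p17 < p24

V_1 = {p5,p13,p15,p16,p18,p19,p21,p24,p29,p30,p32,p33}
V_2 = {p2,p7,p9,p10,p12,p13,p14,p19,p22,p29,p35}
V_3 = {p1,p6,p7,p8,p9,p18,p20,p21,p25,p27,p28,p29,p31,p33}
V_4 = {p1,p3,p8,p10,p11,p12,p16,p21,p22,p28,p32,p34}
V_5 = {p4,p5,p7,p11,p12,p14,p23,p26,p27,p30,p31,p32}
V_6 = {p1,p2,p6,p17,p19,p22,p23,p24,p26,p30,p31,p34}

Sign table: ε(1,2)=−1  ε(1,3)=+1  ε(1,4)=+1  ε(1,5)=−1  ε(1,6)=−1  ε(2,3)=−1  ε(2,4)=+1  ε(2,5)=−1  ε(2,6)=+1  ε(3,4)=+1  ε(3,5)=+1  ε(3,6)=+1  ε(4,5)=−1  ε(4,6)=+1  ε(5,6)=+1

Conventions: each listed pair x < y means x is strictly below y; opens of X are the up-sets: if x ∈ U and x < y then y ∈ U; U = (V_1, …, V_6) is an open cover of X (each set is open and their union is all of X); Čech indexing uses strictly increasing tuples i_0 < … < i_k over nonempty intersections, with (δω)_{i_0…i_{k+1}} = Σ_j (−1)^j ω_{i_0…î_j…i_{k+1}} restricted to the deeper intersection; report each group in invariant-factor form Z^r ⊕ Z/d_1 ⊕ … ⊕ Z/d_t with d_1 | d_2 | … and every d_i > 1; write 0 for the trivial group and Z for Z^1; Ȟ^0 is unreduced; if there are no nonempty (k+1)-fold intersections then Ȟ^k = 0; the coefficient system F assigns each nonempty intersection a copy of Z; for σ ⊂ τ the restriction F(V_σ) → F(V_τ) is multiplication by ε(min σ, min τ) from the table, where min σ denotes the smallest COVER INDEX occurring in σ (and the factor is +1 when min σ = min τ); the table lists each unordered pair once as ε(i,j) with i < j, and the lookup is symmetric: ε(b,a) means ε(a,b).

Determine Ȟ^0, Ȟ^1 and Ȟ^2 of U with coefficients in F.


nerve of the cover:
  V12={p13,p19,p29} V13={p18,p21,p29,p33} V14={p16,p21,p32} V15={p5,p30,p32} V16={p19,p24,p30} V23={p7,p9,p29} V24={p10,p12,p22} V25={p7,p12,p14} V26={p2,p19,p22} V34={p1,p8,p21,p28} V35={p7,p27,p31} V36={p1,p6,p31} V45={p11,p12,p32} V46={p1,p22,p34} V56={p23,p26,p30,p31}
  V123={p29} V126={p19} V134={p21} V145={p32} V156={p30} V235={p7} V245={p12} V246={p22} V346={p1} V356={p31}
C dims 6,15,10; δ0: rk 6, SNF 1^5·2; δ1: rk 9, SNF 1^9
Ȟ^0 = (6 − 6) − 0 = 0, so Ȟ^0 ≅ 0
Ȟ^1 = (15 − 9) − 6 = 0 plus torsion [2], so Ȟ^1 ≅ Z/2
Ȟ^2 = (10 − 0) − 9 = 1, so Ȟ^2 ≅ Z

Ȟ^0 ≅ 0, Ȟ^1 ≅ Z/2, Ȟ^2 ≅ Z


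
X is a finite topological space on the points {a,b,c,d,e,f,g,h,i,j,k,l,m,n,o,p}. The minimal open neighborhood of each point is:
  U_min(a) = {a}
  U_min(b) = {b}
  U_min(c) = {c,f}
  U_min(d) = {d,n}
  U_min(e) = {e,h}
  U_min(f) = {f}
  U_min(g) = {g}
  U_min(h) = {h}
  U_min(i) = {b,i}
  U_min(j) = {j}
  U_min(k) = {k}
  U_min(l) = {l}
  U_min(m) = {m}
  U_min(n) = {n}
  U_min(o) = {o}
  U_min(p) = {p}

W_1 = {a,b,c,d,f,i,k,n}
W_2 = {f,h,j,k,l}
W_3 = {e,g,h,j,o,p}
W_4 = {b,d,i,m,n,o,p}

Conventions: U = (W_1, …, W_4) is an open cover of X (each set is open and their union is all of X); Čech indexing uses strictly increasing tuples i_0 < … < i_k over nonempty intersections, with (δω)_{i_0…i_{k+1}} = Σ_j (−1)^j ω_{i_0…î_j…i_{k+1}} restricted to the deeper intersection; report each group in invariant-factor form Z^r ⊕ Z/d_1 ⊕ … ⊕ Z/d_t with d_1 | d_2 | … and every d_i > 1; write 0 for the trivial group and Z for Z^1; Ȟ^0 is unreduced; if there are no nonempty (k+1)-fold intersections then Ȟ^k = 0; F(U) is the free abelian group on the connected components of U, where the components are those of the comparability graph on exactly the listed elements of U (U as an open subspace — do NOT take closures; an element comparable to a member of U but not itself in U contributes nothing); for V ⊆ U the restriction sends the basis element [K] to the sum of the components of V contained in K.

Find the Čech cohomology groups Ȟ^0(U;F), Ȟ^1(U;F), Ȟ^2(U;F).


nonempty intersections:
  W12={f,k} W14={b,d,i,n} W23={h,j} W34={o,p}
components per intersection:
  W1: {a} {b,i} {c,f} {d,n} {k}
  W2: {f} {h} {j} {k} {l}
  W3: {e,h} {g} {j} {o} {p}
  W4: {b,i} {d,n} {m} {o} {p}
  W12: {f} {k}
  W14: {b,i} {d,n}
  W23: {h} {j}
  W34: {o} {p}
C dims 20,8; δ0: rk 8, SNF 1^8
Ȟ^0: (20−8)−0=12 ⇒ Z^12
Ȟ^1: (8−0)−8=0 ⇒ 0
Ȟ^2: (0−0)−0=0 ⇒ 0

Ȟ^0 ≅ Z^12, Ȟ^1 ≅ 0 and Ȟ^2 ≅ 0


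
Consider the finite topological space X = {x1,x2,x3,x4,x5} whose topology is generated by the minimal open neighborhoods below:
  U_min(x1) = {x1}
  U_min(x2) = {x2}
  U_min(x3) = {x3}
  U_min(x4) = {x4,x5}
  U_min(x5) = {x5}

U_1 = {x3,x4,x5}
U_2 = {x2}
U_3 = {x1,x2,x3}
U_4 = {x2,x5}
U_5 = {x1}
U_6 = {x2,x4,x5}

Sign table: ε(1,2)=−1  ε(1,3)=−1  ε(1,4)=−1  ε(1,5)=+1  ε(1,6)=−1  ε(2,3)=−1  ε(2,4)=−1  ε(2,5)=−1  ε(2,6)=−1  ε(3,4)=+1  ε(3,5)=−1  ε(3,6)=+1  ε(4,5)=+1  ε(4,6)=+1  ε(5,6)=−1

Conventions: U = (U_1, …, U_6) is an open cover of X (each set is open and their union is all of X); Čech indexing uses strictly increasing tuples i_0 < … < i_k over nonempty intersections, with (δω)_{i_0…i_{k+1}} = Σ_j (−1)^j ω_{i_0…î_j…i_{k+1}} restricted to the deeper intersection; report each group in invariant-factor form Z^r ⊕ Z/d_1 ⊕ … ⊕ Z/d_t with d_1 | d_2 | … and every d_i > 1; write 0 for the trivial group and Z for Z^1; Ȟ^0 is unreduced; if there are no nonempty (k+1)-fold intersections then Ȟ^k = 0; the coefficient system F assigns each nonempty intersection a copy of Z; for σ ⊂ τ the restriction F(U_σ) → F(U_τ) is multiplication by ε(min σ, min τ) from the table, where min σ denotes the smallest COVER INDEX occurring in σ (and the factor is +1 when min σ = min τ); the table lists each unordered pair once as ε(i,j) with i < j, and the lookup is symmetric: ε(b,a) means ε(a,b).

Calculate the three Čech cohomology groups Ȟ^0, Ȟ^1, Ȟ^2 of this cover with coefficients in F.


nerve of the cover:
  U13={x3} U14={x5} U16={x4,x5} U23={x2} U24={x2} U26={x2} U34={x2} U35={x1} U36={x2} U46={x2,x5}
  U146={x5} U234={x2} U236={x2} U246={x2} U346={x2}
  U2346={x2}
C dims 6,10,5,1; δ0: rk 5, SNF 1^5; δ1: rk 4, SNF 1^4; δ2: rk 1, SNF 1^1
Ȟ^0 = (6 − 5) − 0 = 1, so Ȟ^0 ≅ Z
Ȟ^1 = (10 − 4) − 5 = 1, so Ȟ^1 ≅ Z
Ȟ^2 = (5 − 1) − 4 = 0, so Ȟ^2 ≅ 0

Ȟ^0 = Z, Ȟ^1 = Z and Ȟ^2 = 0


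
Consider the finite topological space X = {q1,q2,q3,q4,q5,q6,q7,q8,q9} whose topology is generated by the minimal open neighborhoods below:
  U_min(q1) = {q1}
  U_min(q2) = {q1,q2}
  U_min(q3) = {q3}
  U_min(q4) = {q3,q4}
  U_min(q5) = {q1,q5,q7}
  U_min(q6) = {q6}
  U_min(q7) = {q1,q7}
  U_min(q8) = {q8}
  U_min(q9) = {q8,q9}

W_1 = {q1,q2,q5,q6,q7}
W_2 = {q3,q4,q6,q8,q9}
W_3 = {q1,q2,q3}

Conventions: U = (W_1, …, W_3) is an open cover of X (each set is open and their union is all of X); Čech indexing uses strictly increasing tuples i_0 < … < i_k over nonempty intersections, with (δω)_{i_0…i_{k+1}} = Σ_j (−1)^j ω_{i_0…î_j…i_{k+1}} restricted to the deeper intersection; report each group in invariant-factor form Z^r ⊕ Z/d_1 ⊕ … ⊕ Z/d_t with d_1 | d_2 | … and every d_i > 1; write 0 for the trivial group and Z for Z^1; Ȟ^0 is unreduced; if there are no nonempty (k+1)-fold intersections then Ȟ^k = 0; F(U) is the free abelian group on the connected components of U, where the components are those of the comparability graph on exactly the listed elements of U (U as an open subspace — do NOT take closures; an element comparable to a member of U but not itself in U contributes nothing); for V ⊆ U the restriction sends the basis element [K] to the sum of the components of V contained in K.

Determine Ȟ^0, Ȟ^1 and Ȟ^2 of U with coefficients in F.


Ȟ^0 ≅ Z^4, Ȟ^1 ≅ 0, Ȟ^2 ≅ 0

nerve simplices:
  W12={q6} W13={q1,q2} W23={q3}
components per intersection:
  W1: {q1,q2,q5,q7} {q6}
  W2: {q3,q4} {q6} {q8,q9}
  W3: {q1,q2} {q3}
  W12: {q6}
  W13: {q1,q2}
  W23: {q3}
C dims 7,3; δ0: rk 3, SNF 1^3
degree 0: 7−3−0 = 4 → Ȟ^0 ≅ Z^4
degree 1: 3−0−3 = 0 → Ȟ^1 ≅ 0
degree 2: 0−0−0 = 0 → Ȟ^2 ≅ 0


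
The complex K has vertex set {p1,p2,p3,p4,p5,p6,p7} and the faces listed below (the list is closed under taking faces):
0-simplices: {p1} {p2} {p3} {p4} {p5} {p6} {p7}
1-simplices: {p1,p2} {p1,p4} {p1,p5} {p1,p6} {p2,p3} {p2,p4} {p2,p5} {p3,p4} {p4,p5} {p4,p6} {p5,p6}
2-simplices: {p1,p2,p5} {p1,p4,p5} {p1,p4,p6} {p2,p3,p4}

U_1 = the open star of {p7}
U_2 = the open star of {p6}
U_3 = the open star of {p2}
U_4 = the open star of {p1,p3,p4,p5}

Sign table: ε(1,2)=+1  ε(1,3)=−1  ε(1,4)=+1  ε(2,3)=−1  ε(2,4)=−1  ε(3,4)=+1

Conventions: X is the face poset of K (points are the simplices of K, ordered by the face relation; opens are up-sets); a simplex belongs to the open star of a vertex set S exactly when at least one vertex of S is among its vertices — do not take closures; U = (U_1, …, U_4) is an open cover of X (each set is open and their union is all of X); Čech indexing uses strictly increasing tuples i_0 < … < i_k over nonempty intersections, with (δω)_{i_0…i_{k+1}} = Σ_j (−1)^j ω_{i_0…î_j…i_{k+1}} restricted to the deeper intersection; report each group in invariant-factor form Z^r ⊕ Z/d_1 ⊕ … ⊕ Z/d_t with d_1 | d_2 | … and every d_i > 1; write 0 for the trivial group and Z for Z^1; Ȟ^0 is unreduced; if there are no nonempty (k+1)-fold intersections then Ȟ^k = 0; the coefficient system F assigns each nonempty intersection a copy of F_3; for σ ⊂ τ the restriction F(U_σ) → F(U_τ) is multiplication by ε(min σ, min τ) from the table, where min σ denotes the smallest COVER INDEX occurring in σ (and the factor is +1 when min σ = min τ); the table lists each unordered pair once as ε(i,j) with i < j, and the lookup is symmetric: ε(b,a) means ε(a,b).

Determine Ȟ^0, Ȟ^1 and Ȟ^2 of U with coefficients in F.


Ȟ^0(U;F) ≅ Z/3 ⊕ Z/3; Ȟ^1(U;F) ≅ 0; Ȟ^2(U;F) ≅ 0

nonempty overlaps:
  U1={{p7}} U2={{p6},{p1,p6},{p4,p6},{p5,p6},{p1,p4,p6}} U3={{p2},{p1,p2},{p2,p3},{p2,p4},{p2,p5},{p1,p2,p5},{p2,p3,p4}} U4={{p1},{p3},{p4},{p5},{p1,p2},{p1,p4},{p1,p5},{p1,p6},{p2,p3},{p2,p4},{p2,p5},{p3,p4},{p4,p5},{p4,p6},{p5,p6},{p1,p2,p5},{p1,p4,p5},{p1,p4,p6},{p2,p3,p4}}
  U24={{p1,p6},{p4,p6},{p5,p6},{p1,p4,p6}} U34={{p1,p2},{p2,p3},{p2,p4},{p2,p5},{p1,p2,p5},{p2,p3,p4}}
C dims 4,2; δ0: rk_F3 2
degree 0: 4−2−0 = 2 → Ȟ^0 ≅ Z/3 ⊕ Z/3
degree 1: 2−0−2 = 0 → Ȟ^1 ≅ 0
degree 2: 0−0−0 = 0 → Ȟ^2 ≅ 0


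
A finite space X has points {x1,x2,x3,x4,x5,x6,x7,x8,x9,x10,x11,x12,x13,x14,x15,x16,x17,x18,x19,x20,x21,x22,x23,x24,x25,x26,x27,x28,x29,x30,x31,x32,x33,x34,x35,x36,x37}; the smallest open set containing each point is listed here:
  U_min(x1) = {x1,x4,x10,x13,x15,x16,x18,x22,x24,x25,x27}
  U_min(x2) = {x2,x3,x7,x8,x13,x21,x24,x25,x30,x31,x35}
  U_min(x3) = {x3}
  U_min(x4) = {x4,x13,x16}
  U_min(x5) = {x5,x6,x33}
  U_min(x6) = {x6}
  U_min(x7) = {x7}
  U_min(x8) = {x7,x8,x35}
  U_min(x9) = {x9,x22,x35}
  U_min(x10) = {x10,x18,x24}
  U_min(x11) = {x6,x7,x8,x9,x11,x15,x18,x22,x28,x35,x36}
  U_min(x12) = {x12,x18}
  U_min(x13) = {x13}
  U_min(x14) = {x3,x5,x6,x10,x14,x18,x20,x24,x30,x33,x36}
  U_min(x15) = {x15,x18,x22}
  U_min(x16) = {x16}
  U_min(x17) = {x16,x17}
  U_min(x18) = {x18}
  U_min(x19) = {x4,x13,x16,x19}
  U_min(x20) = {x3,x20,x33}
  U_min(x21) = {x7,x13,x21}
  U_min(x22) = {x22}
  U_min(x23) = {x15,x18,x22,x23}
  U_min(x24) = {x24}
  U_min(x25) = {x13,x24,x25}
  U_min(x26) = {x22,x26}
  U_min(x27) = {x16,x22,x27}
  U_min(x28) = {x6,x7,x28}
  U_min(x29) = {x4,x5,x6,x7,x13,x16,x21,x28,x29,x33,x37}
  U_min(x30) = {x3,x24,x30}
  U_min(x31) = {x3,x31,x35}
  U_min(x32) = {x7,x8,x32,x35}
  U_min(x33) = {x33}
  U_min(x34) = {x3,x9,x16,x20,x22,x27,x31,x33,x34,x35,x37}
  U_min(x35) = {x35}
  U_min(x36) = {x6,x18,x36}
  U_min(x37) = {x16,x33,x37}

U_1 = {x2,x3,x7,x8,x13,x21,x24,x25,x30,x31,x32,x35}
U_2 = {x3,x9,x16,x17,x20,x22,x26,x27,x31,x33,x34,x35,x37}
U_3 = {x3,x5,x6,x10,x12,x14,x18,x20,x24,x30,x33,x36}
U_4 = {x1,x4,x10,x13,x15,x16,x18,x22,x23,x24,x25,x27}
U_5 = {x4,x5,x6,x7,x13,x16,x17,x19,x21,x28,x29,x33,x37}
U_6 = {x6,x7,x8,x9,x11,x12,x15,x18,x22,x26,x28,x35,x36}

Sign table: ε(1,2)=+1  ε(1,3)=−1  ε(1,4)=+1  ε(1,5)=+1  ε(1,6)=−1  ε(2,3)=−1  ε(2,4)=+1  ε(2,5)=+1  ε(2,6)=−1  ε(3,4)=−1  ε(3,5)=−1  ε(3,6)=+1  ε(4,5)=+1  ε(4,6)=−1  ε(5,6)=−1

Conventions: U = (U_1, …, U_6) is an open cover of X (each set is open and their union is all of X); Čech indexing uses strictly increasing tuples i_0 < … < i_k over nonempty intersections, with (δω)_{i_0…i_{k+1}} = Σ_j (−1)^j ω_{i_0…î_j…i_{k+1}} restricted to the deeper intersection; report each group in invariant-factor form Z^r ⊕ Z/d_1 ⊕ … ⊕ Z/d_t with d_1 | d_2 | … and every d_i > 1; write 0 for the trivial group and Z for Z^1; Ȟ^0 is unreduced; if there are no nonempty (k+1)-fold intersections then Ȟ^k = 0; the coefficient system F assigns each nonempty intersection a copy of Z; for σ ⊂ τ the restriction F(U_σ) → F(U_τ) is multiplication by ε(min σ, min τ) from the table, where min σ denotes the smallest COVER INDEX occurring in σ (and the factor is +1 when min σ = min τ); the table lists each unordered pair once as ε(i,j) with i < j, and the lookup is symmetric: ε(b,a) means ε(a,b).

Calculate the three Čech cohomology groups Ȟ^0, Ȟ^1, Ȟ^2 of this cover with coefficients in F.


Ȟ^0(U;F) ≅ Z, Ȟ^1(U;F) ≅ 0, Ȟ^2(U;F) ≅ Z/2

cover nerve:
  U12={x3,x31,x35} U13={x3,x24,x30} U14={x13,x24,x25} U15={x7,x13,x21} U16={x7,x8,x35} U23={x3,x20,x33} U24={x16,x22,x27} U25={x16,x17,x33,x37} U26={x9,x22,x26,x35} U34={x10,x18,x24} U35={x5,x6,x33} U36={x6,x12,x18,x36} U45={x4,x13,x16} U46={x15,x18,x22} U56={x6,x7,x28}
  U123={x3} U126={x35} U134={x24} U145={x13} U156={x7} U235={x33} U245={x16} U246={x22} U346={x18} U356={x6}
C dims 6,15,10; δ0: rk 5, SNF 1^5; δ1: rk 10, SNF 1^9·2
Ȟ^0: (6−5)−0=1 ⇒ Z
Ȟ^1: (15−10)−5=0 ⇒ 0
Ȟ^2: (10−0)−10=0 plus torsion [2] ⇒ Z/2


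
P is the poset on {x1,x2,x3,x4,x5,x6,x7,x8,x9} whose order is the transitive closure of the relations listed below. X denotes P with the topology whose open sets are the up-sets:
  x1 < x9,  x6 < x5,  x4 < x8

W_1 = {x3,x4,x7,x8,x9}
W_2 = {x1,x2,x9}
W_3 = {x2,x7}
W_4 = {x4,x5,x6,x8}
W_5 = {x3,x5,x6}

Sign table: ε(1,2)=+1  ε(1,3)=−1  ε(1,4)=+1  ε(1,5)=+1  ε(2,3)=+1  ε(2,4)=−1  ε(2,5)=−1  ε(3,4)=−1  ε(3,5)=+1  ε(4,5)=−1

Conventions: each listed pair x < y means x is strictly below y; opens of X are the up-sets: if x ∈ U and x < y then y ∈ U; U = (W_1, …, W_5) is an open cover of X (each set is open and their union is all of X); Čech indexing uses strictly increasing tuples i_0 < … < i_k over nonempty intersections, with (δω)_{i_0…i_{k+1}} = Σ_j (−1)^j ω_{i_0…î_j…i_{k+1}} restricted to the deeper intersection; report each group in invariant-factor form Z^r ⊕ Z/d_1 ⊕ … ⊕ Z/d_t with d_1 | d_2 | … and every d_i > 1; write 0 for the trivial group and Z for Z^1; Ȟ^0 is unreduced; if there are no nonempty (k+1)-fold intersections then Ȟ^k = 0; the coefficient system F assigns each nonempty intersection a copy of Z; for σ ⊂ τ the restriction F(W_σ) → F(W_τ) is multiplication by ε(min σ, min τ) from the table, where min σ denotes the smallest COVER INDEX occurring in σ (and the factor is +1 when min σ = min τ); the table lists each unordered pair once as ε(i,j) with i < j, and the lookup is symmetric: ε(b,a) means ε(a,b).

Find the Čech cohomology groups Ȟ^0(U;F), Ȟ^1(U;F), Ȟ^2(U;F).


cover nerve:
  W12={x9} W13={x7} W14={x4,x8} W15={x3} W23={x2} W45={x5,x6}
C dims 5,6; δ0: rk 5, SNF 1^4·2
Ȟ^0: (5−5)−0=0 ⇒ 0
Ȟ^1: (6−0)−5=1 plus torsion [2] ⇒ Z ⊕ Z/2
Ȟ^2: (0−0)−0=0 ⇒ 0

Ȟ^0 = 0, Ȟ^1 = Z ⊕ Z/2, Ȟ^2 = 0


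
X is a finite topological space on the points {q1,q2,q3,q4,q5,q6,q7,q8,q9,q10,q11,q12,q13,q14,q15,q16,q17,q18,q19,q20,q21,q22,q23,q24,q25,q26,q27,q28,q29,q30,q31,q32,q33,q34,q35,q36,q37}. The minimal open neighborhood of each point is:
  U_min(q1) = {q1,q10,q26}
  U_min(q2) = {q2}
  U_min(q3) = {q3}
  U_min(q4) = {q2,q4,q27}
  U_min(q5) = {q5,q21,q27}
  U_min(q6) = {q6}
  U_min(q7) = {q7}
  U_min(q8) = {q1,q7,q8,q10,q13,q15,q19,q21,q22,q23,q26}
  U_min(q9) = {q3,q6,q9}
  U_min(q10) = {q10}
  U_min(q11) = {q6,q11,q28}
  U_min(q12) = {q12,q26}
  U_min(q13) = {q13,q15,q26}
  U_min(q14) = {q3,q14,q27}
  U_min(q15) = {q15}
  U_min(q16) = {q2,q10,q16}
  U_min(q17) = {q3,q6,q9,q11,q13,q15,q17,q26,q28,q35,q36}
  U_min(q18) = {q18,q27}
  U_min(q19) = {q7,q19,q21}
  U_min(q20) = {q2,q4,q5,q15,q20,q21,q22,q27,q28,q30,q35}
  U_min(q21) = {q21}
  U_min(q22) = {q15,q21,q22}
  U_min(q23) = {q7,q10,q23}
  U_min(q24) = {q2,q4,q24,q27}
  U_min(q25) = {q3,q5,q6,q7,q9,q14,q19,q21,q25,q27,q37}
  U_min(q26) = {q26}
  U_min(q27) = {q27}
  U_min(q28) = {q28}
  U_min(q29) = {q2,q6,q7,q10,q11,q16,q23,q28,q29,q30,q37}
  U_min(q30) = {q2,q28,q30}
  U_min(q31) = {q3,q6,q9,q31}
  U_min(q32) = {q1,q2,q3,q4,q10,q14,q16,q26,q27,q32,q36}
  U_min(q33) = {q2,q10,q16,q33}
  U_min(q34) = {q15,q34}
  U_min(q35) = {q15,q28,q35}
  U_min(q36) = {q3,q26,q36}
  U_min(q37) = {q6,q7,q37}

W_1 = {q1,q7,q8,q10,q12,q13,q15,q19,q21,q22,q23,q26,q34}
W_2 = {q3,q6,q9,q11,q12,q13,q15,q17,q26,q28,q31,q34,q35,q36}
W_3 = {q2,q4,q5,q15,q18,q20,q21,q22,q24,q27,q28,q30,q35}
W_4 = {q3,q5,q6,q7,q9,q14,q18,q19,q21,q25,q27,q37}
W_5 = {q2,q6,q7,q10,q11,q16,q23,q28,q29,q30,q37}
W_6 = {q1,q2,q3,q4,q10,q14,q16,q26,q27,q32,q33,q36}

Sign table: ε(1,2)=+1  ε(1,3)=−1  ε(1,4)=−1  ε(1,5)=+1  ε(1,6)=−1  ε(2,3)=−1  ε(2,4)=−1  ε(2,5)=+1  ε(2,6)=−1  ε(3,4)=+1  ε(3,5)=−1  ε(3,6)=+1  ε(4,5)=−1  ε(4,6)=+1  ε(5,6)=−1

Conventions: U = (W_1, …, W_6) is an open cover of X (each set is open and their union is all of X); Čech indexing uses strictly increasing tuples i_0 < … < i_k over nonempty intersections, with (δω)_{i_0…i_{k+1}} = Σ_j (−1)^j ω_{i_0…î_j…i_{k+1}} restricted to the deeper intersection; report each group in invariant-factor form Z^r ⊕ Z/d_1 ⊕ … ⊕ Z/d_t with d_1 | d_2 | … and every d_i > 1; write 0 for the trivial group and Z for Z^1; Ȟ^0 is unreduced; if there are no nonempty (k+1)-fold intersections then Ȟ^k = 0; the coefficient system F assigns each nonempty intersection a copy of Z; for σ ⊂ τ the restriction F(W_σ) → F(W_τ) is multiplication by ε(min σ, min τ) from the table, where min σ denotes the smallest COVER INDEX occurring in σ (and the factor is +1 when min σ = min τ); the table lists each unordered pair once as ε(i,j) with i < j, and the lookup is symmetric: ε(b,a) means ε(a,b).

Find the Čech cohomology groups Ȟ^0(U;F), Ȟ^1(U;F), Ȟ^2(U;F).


nerve of the cover:
  W12={q12,q13,q15,q26,q34} W13={q15,q21,q22} W14={q7,q19,q21} W15={q7,q10,q23} W16={q1,q10,q26} W23={q15,q28,q35} W24={q3,q6,q9} W25={q6,q11,q28} W26={q3,q26,q36} W34={q5,q18,q21,q27} W35={q2,q28,q30} W36={q2,q4,q27} W45={q6,q7,q37} W46={q3,q14,q27} W56={q2,q10,q16}
  W123={q15} W126={q26} W134={q21} W145={q7} W156={q10} W235={q28} W245={q6} W246={q3} W346={q27} W356={q2}
C dims 6,15,10; δ0: rk 5, SNF 1^5; δ1: rk 10, SNF 1^9·2
Ȟ^0 = (6 − 5) − 0 = 1, so Ȟ^0 ≅ Z
Ȟ^1 = (15 − 10) − 5 = 0, so Ȟ^1 ≅ 0
Ȟ^2 = (10 − 0) − 10 = 0 plus torsion [2], so Ȟ^2 ≅ Z/2

Ȟ^0 = Z, Ȟ^1 = 0 and Ȟ^2 = Z/2


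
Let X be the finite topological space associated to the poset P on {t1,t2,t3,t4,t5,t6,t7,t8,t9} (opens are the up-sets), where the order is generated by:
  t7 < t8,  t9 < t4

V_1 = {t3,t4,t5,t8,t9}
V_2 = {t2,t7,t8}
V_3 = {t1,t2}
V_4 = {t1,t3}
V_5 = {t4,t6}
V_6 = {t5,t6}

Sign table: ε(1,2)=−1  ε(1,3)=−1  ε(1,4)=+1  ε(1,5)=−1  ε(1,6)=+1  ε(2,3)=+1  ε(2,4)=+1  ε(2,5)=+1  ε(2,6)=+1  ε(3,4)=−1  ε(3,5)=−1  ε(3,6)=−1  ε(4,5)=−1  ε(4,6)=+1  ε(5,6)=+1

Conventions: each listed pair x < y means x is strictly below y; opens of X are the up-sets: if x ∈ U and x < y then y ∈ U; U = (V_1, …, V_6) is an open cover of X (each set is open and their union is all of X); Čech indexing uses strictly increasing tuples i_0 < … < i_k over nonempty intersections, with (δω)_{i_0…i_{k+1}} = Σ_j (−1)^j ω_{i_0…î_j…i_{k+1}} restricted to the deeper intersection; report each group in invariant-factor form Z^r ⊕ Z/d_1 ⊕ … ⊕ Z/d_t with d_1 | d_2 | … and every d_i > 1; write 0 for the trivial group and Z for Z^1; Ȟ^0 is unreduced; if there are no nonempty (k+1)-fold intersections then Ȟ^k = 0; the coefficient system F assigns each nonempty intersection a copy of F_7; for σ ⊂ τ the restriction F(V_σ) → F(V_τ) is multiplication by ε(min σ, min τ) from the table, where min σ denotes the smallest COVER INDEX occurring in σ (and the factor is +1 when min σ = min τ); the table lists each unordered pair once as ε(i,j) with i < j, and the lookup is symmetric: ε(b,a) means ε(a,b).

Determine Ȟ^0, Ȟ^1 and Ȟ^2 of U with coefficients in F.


nerve simplices:
  V12={t8} V14={t3} V15={t4} V16={t5} V23={t2} V34={t1} V56={t6}
C dims 6,7; δ0: rk_F7 6
degree 0: 6−6−0 = 0 → Ȟ^0 ≅ 0
degree 1: 7−0−6 = 1 → Ȟ^1 ≅ Z/7
degree 2: 0−0−0 = 0 → Ȟ^2 ≅ 0

Ȟ^0(U;F) ≅ 0, Ȟ^1(U;F) ≅ Z/7, Ȟ^2(U;F) ≅ 0


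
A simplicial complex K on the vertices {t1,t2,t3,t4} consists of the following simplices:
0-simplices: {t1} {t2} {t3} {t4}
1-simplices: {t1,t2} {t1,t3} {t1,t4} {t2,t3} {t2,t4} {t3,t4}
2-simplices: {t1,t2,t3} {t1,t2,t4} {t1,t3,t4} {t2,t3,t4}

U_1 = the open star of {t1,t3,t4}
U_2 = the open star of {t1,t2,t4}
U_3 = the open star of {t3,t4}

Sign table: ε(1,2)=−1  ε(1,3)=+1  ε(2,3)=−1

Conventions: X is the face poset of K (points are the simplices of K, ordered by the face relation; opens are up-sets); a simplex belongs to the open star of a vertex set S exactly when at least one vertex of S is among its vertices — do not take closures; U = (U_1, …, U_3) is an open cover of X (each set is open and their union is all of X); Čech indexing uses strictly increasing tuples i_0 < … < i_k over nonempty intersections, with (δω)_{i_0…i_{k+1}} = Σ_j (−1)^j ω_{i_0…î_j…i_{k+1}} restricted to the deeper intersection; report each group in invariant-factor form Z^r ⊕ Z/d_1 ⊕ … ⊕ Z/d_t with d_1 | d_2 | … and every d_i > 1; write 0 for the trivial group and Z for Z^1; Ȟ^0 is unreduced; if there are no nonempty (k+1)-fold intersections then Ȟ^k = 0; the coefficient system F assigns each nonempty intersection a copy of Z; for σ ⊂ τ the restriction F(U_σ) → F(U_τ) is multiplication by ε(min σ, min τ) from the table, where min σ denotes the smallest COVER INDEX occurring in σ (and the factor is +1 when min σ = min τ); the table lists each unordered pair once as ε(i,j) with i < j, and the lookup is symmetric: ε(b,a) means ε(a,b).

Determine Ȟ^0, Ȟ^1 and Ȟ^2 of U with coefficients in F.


Ȟ^0(U;F) ≅ Z, Ȟ^1(U;F) ≅ 0 and Ȟ^2(U;F) ≅ 0

cover nerve:
  U1={{t1},{t3},{t4},{t1,t2},{t1,t3},{t1,t4},{t2,t3},{t2,t4},{t3,t4},{t1,t2,t3},{t1,t2,t4},{t1,t3,t4},{t2,t3,t4}} U2={{t1},{t2},{t4},{t1,t2},{t1,t3},{t1,t4},{t2,t3},{t2,t4},{t3,t4},{t1,t2,t3},{t1,t2,t4},{t1,t3,t4},{t2,t3,t4}} U3={{t3},{t4},{t1,t3},{t1,t4},{t2,t3},{t2,t4},{t3,t4},{t1,t2,t3},{t1,t2,t4},{t1,t3,t4},{t2,t3,t4}}
  U12={{t1},{t4},{t1,t2},{t1,t3},{t1,t4},{t2,t3},{t2,t4},{t3,t4},{t1,t2,t3},{t1,t2,t4},{t1,t3,t4},{t2,t3,t4}} U13={{t3},{t4},{t1,t3},{t1,t4},{t2,t3},{t2,t4},{t3,t4},{t1,t2,t3},{t1,t2,t4},{t1,t3,t4},{t2,t3,t4}} U23={{t4},{t1,t3},{t1,t4},{t2,t3},{t2,t4},{t3,t4},{t1,t2,t3},{t1,t2,t4},{t1,t3,t4},{t2,t3,t4}}
  U123={{t4},{t1,t3},{t1,t4},{t2,t3},{t2,t4},{t3,t4},{t1,t2,t3},{t1,t2,t4},{t1,t3,t4},{t2,t3,t4}}
C dims 3,3,1; δ0: rk 2, SNF 1^2; δ1: rk 1, SNF 1^1
Ȟ^0: (3−2)−0=1 ⇒ Z
Ȟ^1: (3−1)−2=0 ⇒ 0
Ȟ^2: (1−0)−1=0 ⇒ 0
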